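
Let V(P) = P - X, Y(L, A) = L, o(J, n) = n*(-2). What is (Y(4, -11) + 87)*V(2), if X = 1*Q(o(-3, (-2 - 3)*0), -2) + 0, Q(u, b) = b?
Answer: 364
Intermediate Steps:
o(J, n) = -2*n
X = -2 (X = 1*(-2) + 0 = -2 + 0 = -2)
V(P) = 2 + P (V(P) = P - 1*(-2) = P + 2 = 2 + P)
(Y(4, -11) + 87)*V(2) = (4 + 87)*(2 + 2) = 91*4 = 364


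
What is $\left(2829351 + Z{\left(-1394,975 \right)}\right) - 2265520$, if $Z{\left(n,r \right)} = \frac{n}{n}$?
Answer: $563832$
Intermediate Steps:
$Z{\left(n,r \right)} = 1$
$\left(2829351 + Z{\left(-1394,975 \right)}\right) - 2265520 = \left(2829351 + 1\right) - 2265520 = 2829352 - 2265520 = 563832$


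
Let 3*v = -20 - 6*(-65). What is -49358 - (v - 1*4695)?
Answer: -134359/3 ≈ -44786.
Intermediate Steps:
v = 370/3 (v = (-20 - 6*(-65))/3 = (-20 + 390)/3 = (1/3)*370 = 370/3 ≈ 123.33)
-49358 - (v - 1*4695) = -49358 - (370/3 - 1*4695) = -49358 - (370/3 - 4695) = -49358 - 1*(-13715/3) = -49358 + 13715/3 = -134359/3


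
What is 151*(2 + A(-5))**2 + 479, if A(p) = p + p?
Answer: 10143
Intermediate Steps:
A(p) = 2*p
151*(2 + A(-5))**2 + 479 = 151*(2 + 2*(-5))**2 + 479 = 151*(2 - 10)**2 + 479 = 151*(-8)**2 + 479 = 151*64 + 479 = 9664 + 479 = 10143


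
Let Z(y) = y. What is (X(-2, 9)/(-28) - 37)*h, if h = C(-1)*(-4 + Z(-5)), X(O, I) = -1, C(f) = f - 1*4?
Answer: -46575/28 ≈ -1663.4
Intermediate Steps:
C(f) = -4 + f (C(f) = f - 4 = -4 + f)
h = 45 (h = (-4 - 1)*(-4 - 5) = -5*(-9) = 45)
(X(-2, 9)/(-28) - 37)*h = (-1/(-28) - 37)*45 = (-1*(-1/28) - 37)*45 = (1/28 - 37)*45 = -1035/28*45 = -46575/28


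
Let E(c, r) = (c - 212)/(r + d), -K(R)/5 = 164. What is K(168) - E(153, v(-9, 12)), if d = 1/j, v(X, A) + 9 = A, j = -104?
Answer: -248884/311 ≈ -800.27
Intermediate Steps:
v(X, A) = -9 + A
K(R) = -820 (K(R) = -5*164 = -820)
d = -1/104 (d = 1/(-104) = -1/104 ≈ -0.0096154)
E(c, r) = (-212 + c)/(-1/104 + r) (E(c, r) = (c - 212)/(r - 1/104) = (-212 + c)/(-1/104 + r))
K(168) - E(153, v(-9, 12)) = -820 - 104*(-212 + 153)/(-1 + 104*(-9 + 12)) = -820 - 104*(-59)/(-1 + 104*3) = -820 - 104*(-59)/(-1 + 312) = -820 - 104*(-59)/311 = -820 - 1*(-6136/311) = -820 + 6136/311 = -248884/311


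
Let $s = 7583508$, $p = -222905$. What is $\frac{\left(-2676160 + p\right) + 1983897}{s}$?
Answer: $- \frac{76264}{631959} \approx -0.12068$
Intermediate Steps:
$\frac{\left(-2676160 + p\right) + 1983897}{s} = \frac{\left(-2676160 - 222905\right) + 1983897}{7583508} = \left(-2899065 + 1983897\right) \frac{1}{7583508} = \left(-915168\right) \frac{1}{7583508} = - \frac{76264}{631959}$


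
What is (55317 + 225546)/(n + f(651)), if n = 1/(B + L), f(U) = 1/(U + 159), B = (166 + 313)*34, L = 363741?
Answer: 86455773873810/380837 ≈ 2.2702e+8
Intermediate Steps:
B = 16286 (B = 479*34 = 16286)
f(U) = 1/(159 + U)
n = 1/380027 (n = 1/(16286 + 363741) = 1/380027 ≈ 2.6314e-6)
(55317 + 225546)/(n + f(651)) = (55317 + 225546)/(1/380027 + 1/(159 + 651)) = 280863/(1/380027 + 1/810) = 280863/(380837/307821870) = 280863*(307821870/380837) = 86455773873810/380837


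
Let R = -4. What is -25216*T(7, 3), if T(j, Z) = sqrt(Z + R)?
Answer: -25216*I ≈ -25216.0*I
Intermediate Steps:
T(j, Z) = sqrt(-4 + Z) (T(j, Z) = sqrt(Z - 4) = sqrt(-4 + Z))
-25216*T(7, 3) = -25216*sqrt(-4 + 3) = -25216*I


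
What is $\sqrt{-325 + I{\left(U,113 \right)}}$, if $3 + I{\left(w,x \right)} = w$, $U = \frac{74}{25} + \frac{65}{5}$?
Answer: $\frac{i \sqrt{7801}}{5} \approx 17.665 i$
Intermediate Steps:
$U = \frac{399}{25}$ ($U = 74 \cdot \frac{1}{25} + 65 \cdot \frac{1}{5} = \frac{74}{25} + 13 = \frac{399}{25} \approx 15.96$)
$I{\left(w,x \right)} = -3 + w$
$\sqrt{-325 + I{\left(U,113 \right)}} = \sqrt{-325 + \left(-3 + \frac{399}{25}\right)} = \sqrt{-325 + \frac{324}{25}} = \sqrt{- \frac{7801}{25}} = \frac{i \sqrt{7801}}{5}$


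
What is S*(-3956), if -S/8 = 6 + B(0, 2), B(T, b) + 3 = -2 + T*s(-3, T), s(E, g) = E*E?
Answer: 31648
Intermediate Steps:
s(E, g) = E²
B(T, b) = -5 + 9*T (B(T, b) = -3 + (-2 + T*(-3)²) = -3 + (-2 + T*9) = -3 + (-2 + 9*T) = -5 + 9*T)
S = -8 (S = -8*(6 + (-5 + 9*0)) = -8*(6 + (-5 + 0)) = -8*(6 - 5) = -8*1 = -8)
S*(-3956) = -8*(-3956) = 31648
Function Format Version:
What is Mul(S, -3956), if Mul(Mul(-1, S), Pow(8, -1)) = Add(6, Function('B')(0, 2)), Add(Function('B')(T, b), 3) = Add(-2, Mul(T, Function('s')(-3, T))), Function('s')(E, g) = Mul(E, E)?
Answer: 31648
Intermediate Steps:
Function('s')(E, g) = Pow(E, 2)
Function('B')(T, b) = Add(-5, Mul(9, T)) (Function('B')(T, b) = Add(-3, Add(-2, Mul(T, Pow(-3, 2)))) = Add(-3, Add(-2, Mul(T, 9))) = Add(-3, Add(-2, Mul(9, T))) = Add(-5, Mul(9, T)))
S = -8 (S = Mul(-8, Add(6, Add(-5, Mul(9, 0)))) = Mul(-8, Add(6, Add(-5, 0))) = Mul(-8, Add(6, -5)) = Mul(-8, 1) = -8)
Mul(S, -3956) = Mul(-8, -3956) = 31648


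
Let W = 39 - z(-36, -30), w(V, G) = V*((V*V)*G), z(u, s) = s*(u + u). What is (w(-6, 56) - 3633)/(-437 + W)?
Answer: 15729/2558 ≈ 6.1489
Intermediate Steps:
z(u, s) = 2*s*u (z(u, s) = s*(2*u) = 2*s*u)
w(V, G) = G*V³ (w(V, G) = V*(V²*G) = V*(G*V²) = G*V³)
W = -2121 (W = 39 - 2*(-30)*(-36) = 39 - 1*2160 = 39 - 2160 = -2121)
(w(-6, 56) - 3633)/(-437 + W) = (56*(-6)³ - 3633)/(-437 - 2121) = (56*(-216) - 3633)/(-2558) = (-12096 - 3633)*(-1/2558) = -15729*(-1/2558) = 15729/2558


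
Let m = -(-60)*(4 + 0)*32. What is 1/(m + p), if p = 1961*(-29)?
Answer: -1/49189 ≈ -2.0330e-5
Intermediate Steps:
p = -56869
m = 7680 (m = -(-60)*4*32 = -30*(-8)*32 = 240*32 = 7680)
1/(m + p) = 1/(7680 - 56869) = 1/(-49189) = -1/49189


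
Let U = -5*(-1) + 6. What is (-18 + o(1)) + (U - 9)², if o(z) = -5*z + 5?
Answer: -14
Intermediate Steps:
o(z) = 5 - 5*z
U = 11 (U = 5 + 6 = 11)
(-18 + o(1)) + (U - 9)² = (-18 + (5 - 5*1)) + (11 - 9)² = (-18 + (5 - 5)) + 2² = (-18 + 0) + 4 = -18 + 4 = -14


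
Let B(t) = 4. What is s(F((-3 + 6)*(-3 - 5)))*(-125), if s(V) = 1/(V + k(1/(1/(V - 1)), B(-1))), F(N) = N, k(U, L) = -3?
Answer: 125/27 ≈ 4.6296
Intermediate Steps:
s(V) = 1/(-3 + V) (s(V) = 1/(V - 3) = 1/(-3 + V))
s(F((-3 + 6)*(-3 - 5)))*(-125) = -125/(-3 + (-3 + 6)*(-3 - 5)) = -125/(-3 + 3*(-8)) = -125/(-3 - 24) = -125/(-27) = -1/27*(-125) = 125/27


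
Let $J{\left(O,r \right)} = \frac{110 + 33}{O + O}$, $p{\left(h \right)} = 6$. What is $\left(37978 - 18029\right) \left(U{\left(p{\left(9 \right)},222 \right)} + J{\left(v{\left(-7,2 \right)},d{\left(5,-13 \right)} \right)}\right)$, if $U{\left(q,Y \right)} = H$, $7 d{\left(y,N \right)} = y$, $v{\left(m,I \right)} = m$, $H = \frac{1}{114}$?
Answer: $- \frac{81232328}{399} \approx -2.0359 \cdot 10^{5}$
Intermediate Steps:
$H = \frac{1}{114} \approx 0.0087719$
$d{\left(y,N \right)} = \frac{y}{7}$
$J{\left(O,r \right)} = \frac{143}{2 O}$
$U{\left(q,Y \right)} = \frac{1}{114}$
$\left(37978 - 18029\right) \left(U{\left(p{\left(9 \right)},222 \right)} + J{\left(v{\left(-7,2 \right)},d{\left(5,-13 \right)} \right)}\right) = \left(37978 - 18029\right) \left(\frac{1}{114} + \frac{143}{2 \left(-7\right)}\right) = 19949 \left(\frac{1}{114} + \frac{143}{2} \left(- \frac{1}{7}\right)\right) = 19949 \left(\frac{1}{114} - \frac{143}{14}\right) = 19949 \left(- \frac{4072}{399}\right) = - \frac{81232328}{399}$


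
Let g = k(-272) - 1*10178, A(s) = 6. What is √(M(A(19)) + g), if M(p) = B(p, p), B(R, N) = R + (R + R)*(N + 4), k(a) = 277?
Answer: 5*I*√391 ≈ 98.869*I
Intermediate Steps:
B(R, N) = R + 2*R*(4 + N) (B(R, N) = R + (2*R)*(4 + N) = R + 2*R*(4 + N))
M(p) = p*(9 + 2*p)
g = -9901 (g = 277 - 1*10178 = 277 - 10178 = -9901)
√(M(A(19)) + g) = √(6*(9 + 2*6) - 9901) = √(6*(9 + 12) - 9901) = √(6*21 - 9901) = √(126 - 9901) = √(-9775) = 5*I*√391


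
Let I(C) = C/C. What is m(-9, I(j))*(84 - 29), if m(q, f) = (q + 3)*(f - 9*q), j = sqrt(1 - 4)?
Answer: -27060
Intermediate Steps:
j = I*sqrt(3) (j = sqrt(-3) = I*sqrt(3) ≈ 1.732*I)
I(C) = 1
m(q, f) = (3 + q)*(f - 9*q)
m(-9, I(j))*(84 - 29) = (-27*(-9) - 9*(-9)**2 + 3*1 + 1*(-9))*(84 - 29) = (243 - 9*81 + 3 - 9)*55 = (243 - 729 + 3 - 9)*55 = -492*55 = -27060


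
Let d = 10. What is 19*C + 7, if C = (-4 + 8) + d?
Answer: 273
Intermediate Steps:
C = 14 (C = (-4 + 8) + 10 = 4 + 10 = 14)
19*C + 7 = 19*14 + 7 = 266 + 7 = 273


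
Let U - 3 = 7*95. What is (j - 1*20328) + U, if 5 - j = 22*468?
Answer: -29951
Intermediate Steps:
j = -10291 (j = 5 - 22*468 = 5 - 1*10296 = 5 - 10296 = -10291)
U = 668 (U = 3 + 7*95 = 3 + 665 = 668)
(j - 1*20328) + U = (-10291 - 1*20328) + 668 = (-10291 - 20328) + 668 = -30619 + 668 = -29951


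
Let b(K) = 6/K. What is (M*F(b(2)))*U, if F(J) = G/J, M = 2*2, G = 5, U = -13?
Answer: -260/3 ≈ -86.667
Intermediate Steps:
M = 4
F(J) = 5/J
(M*F(b(2)))*U = (4*(5/((6/2))))*(-13) = (4*(5/((6*(½)))))*(-13) = (4*(5/3))*(-13) = (20/3)*(-13) = -260/3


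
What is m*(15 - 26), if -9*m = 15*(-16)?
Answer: -880/3 ≈ -293.33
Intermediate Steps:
m = 80/3 (m = -5*(-16)/3 = -1/9*(-240) = 80/3 ≈ 26.667)
m*(15 - 26) = 80*(15 - 26)/3 = (80/3)*(-11) = -880/3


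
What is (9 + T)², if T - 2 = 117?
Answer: 16384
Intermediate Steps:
T = 119 (T = 2 + 117 = 119)
(9 + T)² = (9 + 119)² = 128² = 16384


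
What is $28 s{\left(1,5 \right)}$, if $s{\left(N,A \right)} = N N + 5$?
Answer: $168$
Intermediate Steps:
$s{\left(N,A \right)} = 5 + N^{2}$ ($s{\left(N,A \right)} = N^{2} + 5 = 5 + N^{2}$)
$28 s{\left(1,5 \right)} = 28 \left(5 + 1^{2}\right) = 28 \left(5 + 1\right) = 28 \cdot 6 = 168$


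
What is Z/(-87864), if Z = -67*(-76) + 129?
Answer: -5221/87864 ≈ -0.059421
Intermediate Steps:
Z = 5221 (Z = 5092 + 129 = 5221)
Z/(-87864) = 5221/(-87864) = 5221*(-1/87864) = -5221/87864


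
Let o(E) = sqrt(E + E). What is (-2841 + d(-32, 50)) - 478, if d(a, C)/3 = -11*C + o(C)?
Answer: -4939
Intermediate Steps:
o(E) = sqrt(2)*sqrt(E) (o(E) = sqrt(2*E) = sqrt(2)*sqrt(E))
d(a, C) = -33*C + 3*sqrt(2)*sqrt(C) (d(a, C) = 3*(-11*C + sqrt(2)*sqrt(C)) = -33*C + 3*sqrt(2)*sqrt(C))
(-2841 + d(-32, 50)) - 478 = (-2841 + (-33*50 + 3*sqrt(2)*sqrt(50))) - 478 = (-2841 + (-1650 + 3*sqrt(2)*(5*sqrt(2)))) - 478 = (-2841 + (-1650 + 30)) - 478 = (-2841 - 1620) - 478 = -4461 - 478 = -4939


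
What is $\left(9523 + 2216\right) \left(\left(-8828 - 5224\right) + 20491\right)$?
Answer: $75587421$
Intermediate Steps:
$\left(9523 + 2216\right) \left(\left(-8828 - 5224\right) + 20491\right) = 11739 \left(\left(-8828 - 5224\right) + 20491\right) = 11739 \left(-14052 + 20491\right) = 11739 \cdot 6439 = 75587421$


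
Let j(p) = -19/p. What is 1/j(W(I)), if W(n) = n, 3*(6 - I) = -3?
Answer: -7/19 ≈ -0.36842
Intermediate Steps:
I = 7 (I = 6 - ⅓*(-3) = 6 + 1 = 7)
1/j(W(I)) = 1/(-19/7) = -7/19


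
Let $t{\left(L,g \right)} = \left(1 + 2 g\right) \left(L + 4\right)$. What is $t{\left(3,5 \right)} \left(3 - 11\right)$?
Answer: $-616$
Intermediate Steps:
$t{\left(L,g \right)} = \left(1 + 2 g\right) \left(4 + L\right)$
$t{\left(3,5 \right)} \left(3 - 11\right) = \left(4 + 3 + 8 \cdot 5 + 2 \cdot 3 \cdot 5\right) \left(3 - 11\right) = \left(4 + 3 + 40 + 30\right) \left(-8\right) = 77 \left(-8\right) = -616$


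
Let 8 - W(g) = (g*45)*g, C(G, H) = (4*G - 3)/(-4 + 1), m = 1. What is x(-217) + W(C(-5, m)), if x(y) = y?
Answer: -2854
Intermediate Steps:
C(G, H) = 1 - 4*G/3 (C(G, H) = (-3 + 4*G)/(-3) = (-3 + 4*G)*(-⅓) = 1 - 4*G/3)
W(g) = 8 - 45*g² (W(g) = 8 - g*45*g = 8 - 45*g*g = 8 - 45*g²)
x(-217) + W(C(-5, m)) = -217 + (8 - 45*(1 - 4/3*(-5))²) = -217 + (8 - 45*(1 + 20/3)²) = -217 + (8 - 45*(23/3)²) = -217 + (8 - 45*529/9) = -217 + (8 - 2645) = -217 - 2637 = -2854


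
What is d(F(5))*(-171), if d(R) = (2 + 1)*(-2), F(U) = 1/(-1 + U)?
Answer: 1026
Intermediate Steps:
d(R) = -6 (d(R) = 3*(-2) = -6)
d(F(5))*(-171) = -6*(-171) = 1026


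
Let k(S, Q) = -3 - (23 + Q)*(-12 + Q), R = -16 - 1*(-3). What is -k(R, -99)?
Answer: 8439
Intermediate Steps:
R = -13 (R = -16 + 3 = -13)
k(S, Q) = -3 - (-12 + Q)*(23 + Q)
-k(R, -99) = -(273 - 1*(-99)² - 11*(-99)) = -(273 - 1*9801 + 1089) = -(273 - 9801 + 1089) = -1*(-8439) = 8439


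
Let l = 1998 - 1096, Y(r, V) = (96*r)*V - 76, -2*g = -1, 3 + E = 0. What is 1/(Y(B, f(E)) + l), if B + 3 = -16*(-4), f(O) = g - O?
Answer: 1/21322 ≈ 4.6900e-5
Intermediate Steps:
E = -3 (E = -3 + 0 = -3)
g = ½ (g = -½*(-1) = ½ ≈ 0.50000)
f(O) = ½ - O
B = 61 (B = -3 - 16*(-4) = -3 + 64 = 61)
Y(r, V) = -76 + 96*V*r (Y(r, V) = 96*V*r - 76 = -76 + 96*V*r)
l = 902
1/(Y(B, f(E)) + l) = 1/((-76 + 96*(½ - 1*(-3))*61) + 902) = 1/((-76 + 96*(½ + 3)*61) + 902) = 1/((-76 + 96*(7/2)*61) + 902) = 1/((-76 + 20496) + 902) = 1/(20420 + 902) = 1/21322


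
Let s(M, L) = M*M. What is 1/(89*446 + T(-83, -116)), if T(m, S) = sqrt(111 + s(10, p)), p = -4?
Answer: 39694/1575613425 - sqrt(211)/1575613425 ≈ 2.5184e-5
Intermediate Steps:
s(M, L) = M**2
T(m, S) = sqrt(211) (T(m, S) = sqrt(111 + 10**2) = sqrt(111 + 100) = sqrt(211))
1/(89*446 + T(-83, -116)) = 1/(89*446 + sqrt(211)) = 1/(39694 + sqrt(211))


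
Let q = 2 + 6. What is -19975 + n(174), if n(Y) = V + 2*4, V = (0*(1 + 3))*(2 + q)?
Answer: -19967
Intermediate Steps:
q = 8
V = 0 (V = (0*(1 + 3))*(2 + 8) = (0*4)*10 = 0*10 = 0)
n(Y) = 8 (n(Y) = 0 + 2*4 = 0 + 8 = 8)
-19975 + n(174) = -19975 + 8 = -19967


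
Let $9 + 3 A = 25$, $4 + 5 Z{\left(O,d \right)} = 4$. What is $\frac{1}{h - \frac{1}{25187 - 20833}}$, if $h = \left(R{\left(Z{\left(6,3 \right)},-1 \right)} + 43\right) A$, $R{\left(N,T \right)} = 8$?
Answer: $\frac{4354}{1184287} \approx 0.0036765$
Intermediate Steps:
$Z{\left(O,d \right)} = 0$ ($Z{\left(O,d \right)} = - \frac{4}{5} + \frac{1}{5} \cdot 4 = - \frac{4}{5} + \frac{4}{5} = 0$)
$A = \frac{16}{3}$ ($A = -3 + \frac{1}{3} \cdot 25 = -3 + \frac{25}{3} = \frac{16}{3} \approx 5.3333$)
$h = 272$ ($h = \left(8 + 43\right) \frac{16}{3} = 51 \cdot \frac{16}{3} = 272$)
$\frac{1}{h - \frac{1}{25187 - 20833}} = \frac{1}{272 - \frac{1}{25187 - 20833}} = \frac{1}{272 - \frac{1}{4354}} = \frac{1}{\frac{1184287}{4354}} = \frac{4354}{1184287}$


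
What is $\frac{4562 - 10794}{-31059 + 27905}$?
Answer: $\frac{164}{83} \approx 1.9759$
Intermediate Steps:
$\frac{4562 - 10794}{-31059 + 27905} = - \frac{6232}{-3154} = \left(-6232\right) \left(- \frac{1}{3154}\right) = \frac{164}{83}$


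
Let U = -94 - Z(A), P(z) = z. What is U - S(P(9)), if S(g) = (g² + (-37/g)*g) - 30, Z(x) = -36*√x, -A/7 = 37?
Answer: -108 + 36*I*√259 ≈ -108.0 + 579.37*I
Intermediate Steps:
A = -259 (A = -7*37 = -259)
S(g) = -67 + g² (S(g) = (g² - 37) - 30 = (-37 + g²) - 30 = -67 + g²)
U = -94 + 36*I*√259 (U = -94 - (-36)*√(-259) = -94 - (-36)*I*√259 = -94 + 36*I*√259 ≈ -94.0 + 579.37*I)
U - S(P(9)) = (-94 + 36*I*√259) - (-67 + 9²) = (-94 + 36*I*√259) - (-67 + 81) = (-94 + 36*I*√259) - 1*14 = (-94 + 36*I*√259) - 14 = -108 + 36*I*√259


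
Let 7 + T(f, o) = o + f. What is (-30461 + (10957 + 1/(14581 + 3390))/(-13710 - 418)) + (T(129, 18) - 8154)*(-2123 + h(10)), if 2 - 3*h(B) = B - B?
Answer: 1616473608770837/95210358 ≈ 1.6978e+7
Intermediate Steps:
h(B) = ⅔ (h(B) = ⅔ - (B - B)/3 = ⅔ - ⅓*0 = ⅔ + 0 = ⅔)
T(f, o) = -7 + f + o (T(f, o) = -7 + (o + f) = -7 + (f + o) = -7 + f + o)
(-30461 + (10957 + 1/(14581 + 3390))/(-13710 - 418)) + (T(129, 18) - 8154)*(-2123 + h(10)) = (-30461 + (10957 + 1/(14581 + 3390))/(-13710 - 418)) + ((-7 + 129 + 18) - 8154)*(-2123 + ⅔) = (-30461 + (10957 + 1/17971)/(-14128)) + (140 - 8154)*(-6367/3) = (-30461 + (10957 + 1/17971)*(-1/14128)) - 8014*(-6367/3) = (-30461 + (196908248/17971)*(-1/14128)) + 51025138/3 = (-30461 - 24613531/31736786) + 51025138/3 = -966758851877/31736786 + 51025138/3 = 1616473608770837/95210358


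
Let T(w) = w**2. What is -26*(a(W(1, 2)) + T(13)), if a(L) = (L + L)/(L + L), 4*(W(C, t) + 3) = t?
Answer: -4420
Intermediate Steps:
W(C, t) = -3 + t/4
a(L) = 1 (a(L) = (2*L)/((2*L)) = (2*L)*(1/(2*L)) = 1)
-26*(a(W(1, 2)) + T(13)) = -26*(1 + 13**2) = -26*(1 + 169) = -26*170 = -4420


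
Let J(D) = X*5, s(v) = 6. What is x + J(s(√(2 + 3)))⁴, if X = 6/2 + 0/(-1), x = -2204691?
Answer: -2154066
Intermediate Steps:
X = 3 (X = 6*(½) + 0*(-1) = 3 + 0 = 3)
J(D) = 15 (J(D) = 3*5 = 15)
x + J(s(√(2 + 3)))⁴ = -2204691 + 15⁴ = -2204691 + 50625 = -2154066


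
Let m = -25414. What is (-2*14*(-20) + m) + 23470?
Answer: -1384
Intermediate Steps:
(-2*14*(-20) + m) + 23470 = (-2*14*(-20) - 25414) + 23470 = (-28*(-20) - 25414) + 23470 = (560 - 25414) + 23470 = -24854 + 23470 = -1384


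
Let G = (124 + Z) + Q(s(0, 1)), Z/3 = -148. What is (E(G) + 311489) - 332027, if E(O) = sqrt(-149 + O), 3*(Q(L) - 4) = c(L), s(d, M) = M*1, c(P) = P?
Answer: -20538 + I*sqrt(4182)/3 ≈ -20538.0 + 21.556*I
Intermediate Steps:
s(d, M) = M
Z = -444 (Z = 3*(-148) = -444)
Q(L) = 4 + L/3
G = -947/3 (G = (124 - 444) + (4 + (1/3)*1) = -320 + (4 + 1/3) = -320 + 13/3 = -947/3 ≈ -315.67)
(E(G) + 311489) - 332027 = (sqrt(-149 - 947/3) + 311489) - 332027 = (sqrt(-1394/3) + 311489) - 332027 = (I*sqrt(4182)/3 + 311489) - 332027 = (311489 + I*sqrt(4182)/3) - 332027 = -20538 + I*sqrt(4182)/3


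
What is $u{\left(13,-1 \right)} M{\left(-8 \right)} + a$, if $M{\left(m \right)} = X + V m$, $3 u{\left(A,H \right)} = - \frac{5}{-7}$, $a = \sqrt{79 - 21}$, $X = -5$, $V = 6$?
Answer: $- \frac{265}{21} + \sqrt{58} \approx -5.0033$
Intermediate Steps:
$a = \sqrt{58} \approx 7.6158$
$u{\left(A,H \right)} = \frac{5}{21}$ ($u{\left(A,H \right)} = \frac{\left(-5\right) \frac{1}{-7}}{3} = \frac{\left(-5\right) \left(- \frac{1}{7}\right)}{3} = \frac{1}{3} \cdot \frac{5}{7} = \frac{5}{21}$)
$M{\left(m \right)} = -5 + 6 m$
$u{\left(13,-1 \right)} M{\left(-8 \right)} + a = \frac{5 \left(-5 + 6 \left(-8\right)\right)}{21} + \sqrt{58} = \frac{5 \left(-5 - 48\right)}{21} + \sqrt{58} = \frac{5}{21} \left(-53\right) + \sqrt{58} = - \frac{265}{21} + \sqrt{58}$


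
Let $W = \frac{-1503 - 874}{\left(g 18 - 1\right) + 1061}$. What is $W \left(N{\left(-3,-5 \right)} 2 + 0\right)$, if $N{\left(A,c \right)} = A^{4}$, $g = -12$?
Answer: $- \frac{192537}{422} \approx -456.25$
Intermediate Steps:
$W = - \frac{2377}{844}$ ($W = \frac{-1503 - 874}{\left(\left(-12\right) 18 - 1\right) + 1061} = - \frac{2377}{\left(-216 - 1\right) + 1061} = - \frac{2377}{-217 + 1061} = - \frac{2377}{844} \approx -2.8163$)
$W \left(N{\left(-3,-5 \right)} 2 + 0\right) = - \frac{2377 \left(\left(-3\right)^{4} \cdot 2 + 0\right)}{844} = - \frac{2377 \left(81 \cdot 2 + 0\right)}{844} = - \frac{2377 \left(162 + 0\right)}{844} = \left(- \frac{2377}{844}\right) 162 = - \frac{192537}{422}$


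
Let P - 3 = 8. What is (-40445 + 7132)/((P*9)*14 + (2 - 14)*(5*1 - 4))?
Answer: -33313/1374 ≈ -24.245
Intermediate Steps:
P = 11 (P = 3 + 8 = 11)
(-40445 + 7132)/((P*9)*14 + (2 - 14)*(5*1 - 4)) = (-40445 + 7132)/((11*9)*14 + (2 - 14)*(5*1 - 4)) = -33313/(99*14 - 12*(5 - 4)) = -33313/(1386 - 12*1) = -33313/(1386 - 12) = -33313/1374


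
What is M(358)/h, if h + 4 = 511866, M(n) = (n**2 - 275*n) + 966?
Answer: 1180/19687 ≈ 0.059938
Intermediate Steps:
M(n) = 966 + n**2 - 275*n
h = 511862 (h = -4 + 511866 = 511862)
M(358)/h = (966 + 358**2 - 275*358)/511862 = (966 + 128164 - 98450)*(1/511862) = 30680*(1/511862) = 1180/19687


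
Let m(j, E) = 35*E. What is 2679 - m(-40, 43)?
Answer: 1174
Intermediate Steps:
2679 - m(-40, 43) = 2679 - 35*43 = 2679 - 1*1505 = 2679 - 1505 = 1174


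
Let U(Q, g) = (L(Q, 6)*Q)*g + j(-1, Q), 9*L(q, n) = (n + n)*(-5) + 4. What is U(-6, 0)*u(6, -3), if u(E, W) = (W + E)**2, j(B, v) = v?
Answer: -54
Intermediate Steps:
L(q, n) = 4/9 - 10*n/9 (L(q, n) = ((n + n)*(-5) + 4)/9 = ((2*n)*(-5) + 4)/9 = (-10*n + 4)/9 = (4 - 10*n)/9 = 4/9 - 10*n/9)
u(E, W) = (E + W)**2
U(Q, g) = Q - 56*Q*g/9 (U(Q, g) = ((4/9 - 10/9*6)*Q)*g + Q = ((4/9 - 20/3)*Q)*g + Q = (-56*Q/9)*g + Q = -56*Q*g/9 + Q = Q - 56*Q*g/9)
U(-6, 0)*u(6, -3) = ((1/9)*(-6)*(9 - 56*0))*(6 - 3)**2 = ((1/9)*(-6)*(9 + 0))*3**2 = ((1/9)*(-6)*9)*9 = -6*9 = -54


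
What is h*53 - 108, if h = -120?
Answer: -6468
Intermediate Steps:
h*53 - 108 = -120*53 - 108 = -6360 - 108 = -6468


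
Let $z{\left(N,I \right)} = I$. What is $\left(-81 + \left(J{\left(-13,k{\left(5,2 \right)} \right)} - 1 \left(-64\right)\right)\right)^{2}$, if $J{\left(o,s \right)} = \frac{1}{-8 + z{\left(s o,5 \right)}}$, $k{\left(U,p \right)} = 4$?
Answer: $\frac{2704}{9} \approx 300.44$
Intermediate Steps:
$J{\left(o,s \right)} = - \frac{1}{3}$ ($J{\left(o,s \right)} = \frac{1}{-8 + 5} = \frac{1}{-3} = - \frac{1}{3}$)
$\left(-81 + \left(J{\left(-13,k{\left(5,2 \right)} \right)} - 1 \left(-64\right)\right)\right)^{2} = \left(-81 - \left(\frac{1}{3} + 1 \left(-64\right)\right)\right)^{2} = \left(-81 - - \frac{191}{3}\right)^{2} = \left(-81 + \left(- \frac{1}{3} + 64\right)\right)^{2} = \left(-81 + \frac{191}{3}\right)^{2} = \left(- \frac{52}{3}\right)^{2} = \frac{2704}{9}$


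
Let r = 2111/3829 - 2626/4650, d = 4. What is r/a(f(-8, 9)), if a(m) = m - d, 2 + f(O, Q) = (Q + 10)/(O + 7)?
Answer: 119402/222560625 ≈ 0.00053649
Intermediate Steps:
f(O, Q) = -2 + (10 + Q)/(7 + O) (f(O, Q) = -2 + (Q + 10)/(O + 7) = -2 + (10 + Q)/(7 + O))
r = -119402/8902425 (r = 2111*(1/3829) - 2626*1/4650 = 2111/3829 - 1313/2325 = -119402/8902425 ≈ -0.013412)
a(m) = -4 + m (a(m) = m - 1*4 = m - 4 = -4 + m)
r/a(f(-8, 9)) = -119402/(8902425*(-4 + (-4 + 9 - 2*(-8))/(7 - 8))) = -119402/(8902425*(-4 + (-4 + 9 + 16)/(-1))) = -119402/(8902425*(-4 - 1*21)) = -119402/(8902425*(-4 - 21)) = -119402/8902425/(-25) = -119402/8902425*(-1/25) = 119402/222560625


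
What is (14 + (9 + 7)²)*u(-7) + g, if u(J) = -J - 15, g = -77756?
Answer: -79916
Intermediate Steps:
u(J) = -15 - J
(14 + (9 + 7)²)*u(-7) + g = (14 + (9 + 7)²)*(-15 - 1*(-7)) - 77756 = (14 + 16²)*(-15 + 7) - 77756 = (14 + 256)*(-8) - 77756 = 270*(-8) - 77756 = -2160 - 77756 = -79916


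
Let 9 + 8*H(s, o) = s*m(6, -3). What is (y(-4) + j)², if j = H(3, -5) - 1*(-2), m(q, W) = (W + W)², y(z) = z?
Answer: 6889/64 ≈ 107.64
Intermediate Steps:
m(q, W) = 4*W² (m(q, W) = (2*W)² = 4*W²)
H(s, o) = -9/8 + 9*s/2 (H(s, o) = -9/8 + (s*(4*(-3)²))/8 = -9/8 + (s*(4*9))/8 = -9/8 + (s*36)/8 = -9/8 + (36*s)/8 = -9/8 + 9*s/2)
j = 115/8 (j = (-9/8 + (9/2)*3) - 1*(-2) = (-9/8 + 27/2) + 2 = 99/8 + 2 = 115/8 ≈ 14.375)
(y(-4) + j)² = (-4 + 115/8)² = (83/8)² = 6889/64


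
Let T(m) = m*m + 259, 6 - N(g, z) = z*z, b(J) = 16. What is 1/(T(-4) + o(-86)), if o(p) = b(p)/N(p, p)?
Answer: 3695/1016117 ≈ 0.0036364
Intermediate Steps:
N(g, z) = 6 - z**2 (N(g, z) = 6 - z*z = 6 - z**2)
T(m) = 259 + m**2 (T(m) = m**2 + 259 = 259 + m**2)
o(p) = 16/(6 - p**2)
1/(T(-4) + o(-86)) = 1/((259 + (-4)**2) - 16/(-6 + (-86)**2)) = 1/((259 + 16) - 16/(-6 + 7396)) = 1/(275 - 16/7390) = 1/(275 - 16*1/7390) = 1/(275 - 8/3695) = 1/(1016117/3695) = 3695/1016117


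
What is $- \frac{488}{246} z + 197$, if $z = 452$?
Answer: $- \frac{86057}{123} \approx -699.65$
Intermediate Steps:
$- \frac{488}{246} z + 197 = - \frac{488}{246} \cdot 452 + 197 = \left(-488\right) \frac{1}{246} \cdot 452 + 197 = \left(- \frac{244}{123}\right) 452 + 197 = - \frac{110288}{123} + 197 = - \frac{86057}{123}$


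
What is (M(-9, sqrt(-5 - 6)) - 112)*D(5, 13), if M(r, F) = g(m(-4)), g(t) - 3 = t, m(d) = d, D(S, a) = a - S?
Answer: -904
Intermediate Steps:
g(t) = 3 + t
M(r, F) = -1 (M(r, F) = 3 - 4 = -1)
(M(-9, sqrt(-5 - 6)) - 112)*D(5, 13) = (-1 - 112)*(13 - 1*5) = -113*(13 - 5) = -113*8 = -904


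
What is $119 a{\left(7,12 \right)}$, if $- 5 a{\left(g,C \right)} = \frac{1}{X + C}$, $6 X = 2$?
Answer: $- \frac{357}{185} \approx -1.9297$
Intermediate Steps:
$X = \frac{1}{3}$ ($X = \frac{1}{6} \cdot 2 = \frac{1}{3} \approx 0.33333$)
$a{\left(g,C \right)} = - \frac{1}{5 \left(\frac{1}{3} + C\right)}$
$119 a{\left(7,12 \right)} = 119 \left(- \frac{3}{5 + 15 \cdot 12}\right) = 119 \left(- \frac{3}{5 + 180}\right) = 119 \left(- \frac{3}{185}\right) = - \frac{357}{185}$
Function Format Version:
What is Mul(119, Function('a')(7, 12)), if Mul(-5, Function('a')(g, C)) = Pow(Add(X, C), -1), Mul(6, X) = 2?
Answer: Rational(-357, 185) ≈ -1.9297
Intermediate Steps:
X = Rational(1, 3) (X = Mul(Rational(1, 6), 2) = Rational(1, 3) ≈ 0.33333)
Function('a')(g, C) = Mul(Rational(-1, 5), Pow(Add(Rational(1, 3), C), -1))
Mul(119, Function('a')(7, 12)) = Mul(119, Mul(-3, Pow(Add(5, Mul(15, 12)), -1))) = Mul(119, Mul(-3, Pow(Add(5, 180), -1))) = Mul(119, Mul(-3, Pow(185, -1))) = Mul(119, Mul(-3, Rational(1, 185))) = Mul(119, Rational(-3, 185)) = Rational(-357, 185)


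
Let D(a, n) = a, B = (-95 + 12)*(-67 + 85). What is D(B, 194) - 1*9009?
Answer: -10503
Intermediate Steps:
B = -1494 (B = -83*18 = -1494)
D(B, 194) - 1*9009 = -1494 - 1*9009 = -1494 - 9009 = -10503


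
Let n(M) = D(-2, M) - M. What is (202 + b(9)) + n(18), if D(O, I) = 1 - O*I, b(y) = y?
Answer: 230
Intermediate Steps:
D(O, I) = 1 - I*O
n(M) = 1 + M (n(M) = (1 - 1*M*(-2)) - M = (1 + 2*M) - M = 1 + M)
(202 + b(9)) + n(18) = (202 + 9) + (1 + 18) = 211 + 19 = 230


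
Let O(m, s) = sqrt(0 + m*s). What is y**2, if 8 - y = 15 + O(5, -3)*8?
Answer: -911 + 112*I*sqrt(15) ≈ -911.0 + 433.77*I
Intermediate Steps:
O(m, s) = sqrt(m*s)
y = -7 - 8*I*sqrt(15) (y = 8 - (15 + sqrt(5*(-3))*8) = 8 - (15 + sqrt(-15)*8) = 8 - (15 + (I*sqrt(15))*8) = 8 - (15 + 8*I*sqrt(15)) = 8 + (-15 - 8*I*sqrt(15)) = -7 - 8*I*sqrt(15) ≈ -7.0 - 30.984*I)
y**2 = (-7 - 8*I*sqrt(15))**2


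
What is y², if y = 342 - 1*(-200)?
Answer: 293764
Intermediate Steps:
y = 542 (y = 342 + 200 = 542)
y² = 542² = 293764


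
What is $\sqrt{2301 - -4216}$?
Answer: $7 \sqrt{133} \approx 80.728$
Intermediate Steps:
$\sqrt{2301 - -4216} = \sqrt{2301 + 4216} = \sqrt{6517} = 7 \sqrt{133}$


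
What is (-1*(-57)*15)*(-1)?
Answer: -855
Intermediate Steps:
(-1*(-57)*15)*(-1) = (57*15)*(-1) = 855*(-1) = -855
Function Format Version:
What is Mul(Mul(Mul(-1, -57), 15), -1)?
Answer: -855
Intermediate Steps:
Mul(Mul(Mul(-1, -57), 15), -1) = Mul(Mul(57, 15), -1) = Mul(855, -1) = -855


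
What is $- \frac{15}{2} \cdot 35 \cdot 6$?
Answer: $-1575$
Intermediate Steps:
$- \frac{15}{2} \cdot 35 \cdot 6 = \left(-15\right) \frac{1}{2} \cdot 35 \cdot 6 = \left(- \frac{15}{2}\right) 35 \cdot 6 = \left(- \frac{525}{2}\right) 6 = -1575$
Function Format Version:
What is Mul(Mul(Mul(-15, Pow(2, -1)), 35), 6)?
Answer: -1575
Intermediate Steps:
Mul(Mul(Mul(-15, Pow(2, -1)), 35), 6) = Mul(Mul(Mul(-15, Rational(1, 2)), 35), 6) = Mul(Mul(Rational(-15, 2), 35), 6) = Mul(Rational(-525, 2), 6) = -1575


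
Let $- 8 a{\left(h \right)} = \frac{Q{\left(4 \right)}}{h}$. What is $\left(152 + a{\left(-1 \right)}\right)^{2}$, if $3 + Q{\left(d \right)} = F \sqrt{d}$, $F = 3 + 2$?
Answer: $\frac{1495729}{64} \approx 23371.0$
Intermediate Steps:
$F = 5$
$Q{\left(d \right)} = -3 + 5 \sqrt{d}$
$a{\left(h \right)} = - \frac{7}{8 h}$ ($a{\left(h \right)} = - \frac{\left(-3 + 5 \sqrt{4}\right) \frac{1}{h}}{8} = - \frac{\left(-3 + 5 \cdot 2\right) \frac{1}{h}}{8} = - \frac{\left(-3 + 10\right) \frac{1}{h}}{8} = - \frac{7 \frac{1}{h}}{8} = - \frac{7}{8 h}$)
$\left(152 + a{\left(-1 \right)}\right)^{2} = \left(152 - \frac{7}{8 \left(-1\right)}\right)^{2} = \left(152 - - \frac{7}{8}\right)^{2} = \left(152 + \frac{7}{8}\right)^{2} = \left(\frac{1223}{8}\right)^{2} = \frac{1495729}{64}$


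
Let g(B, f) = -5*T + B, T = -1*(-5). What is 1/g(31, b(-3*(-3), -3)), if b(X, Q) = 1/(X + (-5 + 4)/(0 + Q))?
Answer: ⅙ ≈ 0.16667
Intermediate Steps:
T = 5
b(X, Q) = 1/(X - 1/Q)
g(B, f) = -25 + B (g(B, f) = -5*5 + B = -25 + B)
1/g(31, b(-3*(-3), -3)) = 1/(-25 + 31) = 1/6 = ⅙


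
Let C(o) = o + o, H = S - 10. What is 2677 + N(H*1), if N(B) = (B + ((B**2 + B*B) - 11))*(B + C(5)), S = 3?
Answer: 2917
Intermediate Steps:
H = -7 (H = 3 - 10 = -7)
C(o) = 2*o
N(B) = (10 + B)*(-11 + B + 2*B**2) (N(B) = (B + ((B**2 + B*B) - 11))*(B + 2*5) = (B + ((B**2 + B**2) - 11))*(B + 10) = (B + (2*B**2 - 11))*(10 + B) = (B + (-11 + 2*B**2))*(10 + B) = (-11 + B + 2*B**2)*(10 + B) = (10 + B)*(-11 + B + 2*B**2))
2677 + N(H*1) = 2677 + (-110 - (-7) + 2*(-7*1)**3 + 21*(-7*1)**2) = 2677 + (-110 - 1*(-7) + 2*(-7)**3 + 21*(-7)**2) = 2677 + (-110 + 7 + 2*(-343) + 21*49) = 2677 + (-110 + 7 - 686 + 1029) = 2677 + 240 = 2917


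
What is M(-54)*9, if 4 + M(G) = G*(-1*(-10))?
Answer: -4896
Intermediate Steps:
M(G) = -4 + 10*G (M(G) = -4 + G*(-1*(-10)) = -4 + G*10 = -4 + 10*G)
M(-54)*9 = (-4 + 10*(-54))*9 = (-4 - 540)*9 = -544*9 = -4896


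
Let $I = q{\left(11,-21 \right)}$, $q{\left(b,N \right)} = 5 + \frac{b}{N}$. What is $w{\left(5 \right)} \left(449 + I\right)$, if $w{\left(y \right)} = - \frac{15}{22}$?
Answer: $- \frac{47615}{154} \approx -309.19$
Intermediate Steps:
$I = \frac{94}{21}$ ($I = 5 + \frac{11}{-21} = 5 + 11 \left(- \frac{1}{21}\right) = 5 - \frac{11}{21} = \frac{94}{21} \approx 4.4762$)
$w{\left(y \right)} = - \frac{15}{22}$ ($w{\left(y \right)} = \left(-15\right) \frac{1}{22} = - \frac{15}{22}$)
$w{\left(5 \right)} \left(449 + I\right) = - \frac{15 \left(449 + \frac{94}{21}\right)}{22} = \left(- \frac{15}{22}\right) \frac{9523}{21} = - \frac{47615}{154}$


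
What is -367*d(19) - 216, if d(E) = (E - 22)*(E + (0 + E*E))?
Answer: 418164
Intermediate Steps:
d(E) = (-22 + E)*(E + E²) (d(E) = (-22 + E)*(E + (0 + E²)) = (-22 + E)*(E + E²))
-367*d(19) - 216 = -6973*(-22 + 19² - 21*19) - 216 = -6973*(-22 + 361 - 399) - 216 = -6973*(-60) - 216 = -367*(-1140) - 216 = 418380 - 216 = 418164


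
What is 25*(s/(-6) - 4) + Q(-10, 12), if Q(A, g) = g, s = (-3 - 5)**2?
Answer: -1064/3 ≈ -354.67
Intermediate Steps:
s = 64 (s = (-8)**2 = 64)
25*(s/(-6) - 4) + Q(-10, 12) = 25*(64/(-6) - 4) + 12 = 25*(-1/6*64 - 4) + 12 = 25*(-32/3 - 4) + 12 = 25*(-44/3) + 12 = -1100/3 + 12 = -1064/3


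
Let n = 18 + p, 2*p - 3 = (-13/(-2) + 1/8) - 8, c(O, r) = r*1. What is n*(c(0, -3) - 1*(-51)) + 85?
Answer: 988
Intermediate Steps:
c(O, r) = r
p = 13/16 (p = 3/2 + ((-13/(-2) + 1/8) - 8)/2 = 3/2 + ((-13*(-1/2) + 1*(1/8)) - 8)/2 = 3/2 + ((13/2 + 1/8) - 8)/2 = 3/2 + (53/8 - 8)/2 = 3/2 + (1/2)*(-11/8) = 3/2 - 11/16 = 13/16 ≈ 0.81250)
n = 301/16 (n = 18 + 13/16 = 301/16 ≈ 18.813)
n*(c(0, -3) - 1*(-51)) + 85 = 301*(-3 - 1*(-51))/16 + 85 = 301*(-3 + 51)/16 + 85 = (301/16)*48 + 85 = 903 + 85 = 988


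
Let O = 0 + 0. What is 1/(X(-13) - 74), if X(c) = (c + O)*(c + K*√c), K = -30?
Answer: 19/397265 - 78*I*√13/397265 ≈ 4.7827e-5 - 0.00070792*I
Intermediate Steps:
O = 0
X(c) = c*(c - 30*√c) (X(c) = (c + 0)*(c - 30*√c) = c*(c - 30*√c))
1/(X(-13) - 74) = 1/(((-13)² - (-390)*I*√13) - 74) = 1/((169 - (-390)*I*√13) - 74) = 1/((169 + 390*I*√13) - 74) = 1/(95 + 390*I*√13)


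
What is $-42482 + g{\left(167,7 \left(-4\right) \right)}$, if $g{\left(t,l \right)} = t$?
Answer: $-42315$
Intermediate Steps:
$-42482 + g{\left(167,7 \left(-4\right) \right)} = -42482 + 167 = -42315$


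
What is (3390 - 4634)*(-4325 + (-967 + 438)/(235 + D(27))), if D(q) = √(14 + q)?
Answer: 74265280765/13796 - 164519*√41/13796 ≈ 5.3830e+6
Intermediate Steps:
(3390 - 4634)*(-4325 + (-967 + 438)/(235 + D(27))) = (3390 - 4634)*(-4325 + (-967 + 438)/(235 + √(14 + 27))) = -1244*(-4325 - 529/(235 + √41)) = 5380300 + 658076/(235 + √41)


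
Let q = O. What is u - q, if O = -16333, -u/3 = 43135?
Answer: -113072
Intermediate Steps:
u = -129405 (u = -3*43135 = -129405)
q = -16333
u - q = -129405 - 1*(-16333) = -129405 + 16333 = -113072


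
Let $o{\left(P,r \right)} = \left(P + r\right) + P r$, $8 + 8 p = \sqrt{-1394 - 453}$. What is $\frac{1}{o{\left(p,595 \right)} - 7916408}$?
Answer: $- \frac{31665636}{250678166826371} - \frac{298 i \sqrt{1847}}{250678166826371} \approx -1.2632 \cdot 10^{-7} - 5.109 \cdot 10^{-11} i$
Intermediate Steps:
$p = -1 + \frac{i \sqrt{1847}}{8}$ ($p = -1 + \frac{\sqrt{-1394 - 453}}{8} = -1 + \frac{\sqrt{-1847}}{8} = -1 + \frac{i \sqrt{1847}}{8} \approx -1.0 + 5.3721 i$)
$o{\left(P,r \right)} = P + r + P r$
$\frac{1}{o{\left(p,595 \right)} - 7916408} = \frac{1}{\left(\left(-1 + \frac{i \sqrt{1847}}{8}\right) + 595 + \left(-1 + \frac{i \sqrt{1847}}{8}\right) 595\right) - 7916408} = \frac{1}{\left(\left(-1 + \frac{i \sqrt{1847}}{8}\right) + 595 - \left(595 - \frac{595 i \sqrt{1847}}{8}\right)\right) - 7916408} = \frac{1}{\left(-1 + \frac{149 i \sqrt{1847}}{2}\right) - 7916408} = \frac{1}{-7916409 + \frac{149 i \sqrt{1847}}{2}}$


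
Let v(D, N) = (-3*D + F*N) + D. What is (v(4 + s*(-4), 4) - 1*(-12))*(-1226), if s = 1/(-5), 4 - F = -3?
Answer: -186352/5 ≈ -37270.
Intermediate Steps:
F = 7 (F = 4 - 1*(-3) = 4 + 3 = 7)
s = -1/5 ≈ -0.20000
v(D, N) = -2*D + 7*N (v(D, N) = (-3*D + 7*N) + D = -2*D + 7*N)
(v(4 + s*(-4), 4) - 1*(-12))*(-1226) = ((-2*(4 - 1/5*(-4)) + 7*4) - 1*(-12))*(-1226) = ((-2*(4 + 4/5) + 28) + 12)*(-1226) = ((-2*24/5 + 28) + 12)*(-1226) = ((-48/5 + 28) + 12)*(-1226) = (92/5 + 12)*(-1226) = (152/5)*(-1226) = -186352/5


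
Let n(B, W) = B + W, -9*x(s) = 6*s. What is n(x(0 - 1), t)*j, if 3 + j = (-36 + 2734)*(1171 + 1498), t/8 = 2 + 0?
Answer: 360047950/3 ≈ 1.2002e+8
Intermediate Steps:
x(s) = -2*s/3
t = 16 (t = 8*(2 + 0) = 8*2 = 16)
j = 7200959 (j = -3 + (-36 + 2734)*(1171 + 1498) = -3 + 2698*2669 = -3 + 7200962 = 7200959)
n(x(0 - 1), t)*j = (-2*(0 - 1)/3 + 16)*7200959 = (-2/3*(-1) + 16)*7200959 = (2/3 + 16)*7200959 = (50/3)*7200959 = 360047950/3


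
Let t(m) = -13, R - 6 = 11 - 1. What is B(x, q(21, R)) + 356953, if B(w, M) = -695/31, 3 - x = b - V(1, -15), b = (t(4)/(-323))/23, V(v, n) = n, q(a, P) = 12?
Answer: 11064848/31 ≈ 3.5693e+5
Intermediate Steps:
R = 16 (R = 6 + (11 - 1) = 6 + 10 = 16)
b = 13/7429 (b = -13/(-323)/23 = -13*(-1/323)*(1/23) = (13/323)*(1/23) = 13/7429 ≈ 0.0017499)
x = -89161/7429 (x = 3 - (13/7429 - 1*(-15)) = 3 - (13/7429 + 15) = 3 - 1*111448/7429 = 3 - 111448/7429 = -89161/7429 ≈ -12.002)
B(w, M) = -695/31 (B(w, M) = -695*1/31 = -695/31)
B(x, q(21, R)) + 356953 = -695/31 + 356953 = 11064848/31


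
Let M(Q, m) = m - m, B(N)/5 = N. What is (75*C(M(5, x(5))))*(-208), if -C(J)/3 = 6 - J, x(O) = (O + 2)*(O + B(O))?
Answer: 280800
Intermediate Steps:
B(N) = 5*N
x(O) = 6*O*(2 + O) (x(O) = (O + 2)*(O + 5*O) = (2 + O)*(6*O) = 6*O*(2 + O))
M(Q, m) = 0
C(J) = -18 + 3*J (C(J) = -3*(6 - J) = -18 + 3*J)
(75*C(M(5, x(5))))*(-208) = (75*(-18 + 3*0))*(-208) = (75*(-18 + 0))*(-208) = (75*(-18))*(-208) = -1350*(-208) = 280800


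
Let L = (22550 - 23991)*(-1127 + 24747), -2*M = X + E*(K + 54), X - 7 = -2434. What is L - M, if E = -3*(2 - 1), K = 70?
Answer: -68075639/2 ≈ -3.4038e+7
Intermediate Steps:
E = -3 (E = -3*1 = -3)
X = -2427 (X = 7 - 2434 = -2427)
M = 2799/2 (M = -(-2427 - 3*(70 + 54))/2 = -(-2427 - 3*124)/2 = -(-2427 - 372)/2 = -1/2*(-2799) = 2799/2 ≈ 1399.5)
L = -34036420 (L = -1441*23620 = -34036420)
L - M = -34036420 - 1*2799/2 = -34036420 - 2799/2 = -68075639/2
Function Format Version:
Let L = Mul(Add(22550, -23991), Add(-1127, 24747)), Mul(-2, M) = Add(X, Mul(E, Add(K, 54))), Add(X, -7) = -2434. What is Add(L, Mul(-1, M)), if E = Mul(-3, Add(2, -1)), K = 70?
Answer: Rational(-68075639, 2) ≈ -3.4038e+7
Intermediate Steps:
E = -3 (E = Mul(-3, 1) = -3)
X = -2427 (X = Add(7, -2434) = -2427)
M = Rational(2799, 2) (M = Mul(Rational(-1, 2), Add(-2427, Mul(-3, Add(70, 54)))) = Mul(Rational(-1, 2), Add(-2427, Mul(-3, 124))) = Mul(Rational(-1, 2), Add(-2427, -372)) = Mul(Rational(-1, 2), -2799) = Rational(2799, 2) ≈ 1399.5)
L = -34036420 (L = Mul(-1441, 23620) = -34036420)
Add(L, Mul(-1, M)) = Add(-34036420, Mul(-1, Rational(2799, 2))) = Add(-34036420, Rational(-2799, 2)) = Rational(-68075639, 2)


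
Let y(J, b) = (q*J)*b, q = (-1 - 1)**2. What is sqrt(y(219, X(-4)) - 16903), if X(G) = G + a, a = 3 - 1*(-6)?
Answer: I*sqrt(12523) ≈ 111.91*I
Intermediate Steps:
a = 9 (a = 3 + 6 = 9)
X(G) = 9 + G (X(G) = G + 9 = 9 + G)
q = 4 (q = (-2)**2 = 4)
y(J, b) = 4*J*b (y(J, b) = (4*J)*b = 4*J*b)
sqrt(y(219, X(-4)) - 16903) = sqrt(4*219*(9 - 4) - 16903) = sqrt(4*219*5 - 16903) = sqrt(4380 - 16903) = sqrt(-12523) = I*sqrt(12523)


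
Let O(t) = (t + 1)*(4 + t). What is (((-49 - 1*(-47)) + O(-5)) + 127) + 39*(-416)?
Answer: -16095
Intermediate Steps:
O(t) = (1 + t)*(4 + t)
(((-49 - 1*(-47)) + O(-5)) + 127) + 39*(-416) = (((-49 - 1*(-47)) + (4 + (-5)**2 + 5*(-5))) + 127) + 39*(-416) = (((-49 + 47) + (4 + 25 - 25)) + 127) - 16224 = ((-2 + 4) + 127) - 16224 = (2 + 127) - 16224 = 129 - 16224 = -16095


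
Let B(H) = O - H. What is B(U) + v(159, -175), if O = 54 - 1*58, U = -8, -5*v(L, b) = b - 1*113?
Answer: 308/5 ≈ 61.600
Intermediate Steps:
v(L, b) = 113/5 - b/5 (v(L, b) = -(b - 1*113)/5 = -(b - 113)/5 = -(-113 + b)/5 = 113/5 - b/5)
O = -4 (O = 54 - 58 = -4)
B(H) = -4 - H
B(U) + v(159, -175) = (-4 - 1*(-8)) + (113/5 - ⅕*(-175)) = (-4 + 8) + (113/5 + 35) = 4 + 288/5 = 308/5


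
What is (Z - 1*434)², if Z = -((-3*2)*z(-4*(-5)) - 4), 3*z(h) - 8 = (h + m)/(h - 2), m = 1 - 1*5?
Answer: 13764100/81 ≈ 1.6993e+5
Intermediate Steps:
m = -4 (m = 1 - 5 = -4)
z(h) = 8/3 + (-4 + h)/(3*(-2 + h)) (z(h) = 8/3 + ((h - 4)/(h - 2))/3 = 8/3 + ((-4 + h)/(-2 + h))/3 = 8/3 + (-4 + h)/(3*(-2 + h)))
Z = 196/9 (Z = -((-3*2)*((-20 + 9*(-4*(-5)))/(3*(-2 - 4*(-5)))) - 4) = -(-2*(-20 + 9*20)/(-2 + 20) - 4) = -(-2*(-20 + 180)/18 - 4) = -(-2*160/18 - 4) = -(-6*80/27 - 4) = -(-160/9 - 4) = -1*(-196/9) = 196/9 ≈ 21.778)
(Z - 1*434)² = (196/9 - 1*434)² = (196/9 - 434)² = (-3710/9)² = 13764100/81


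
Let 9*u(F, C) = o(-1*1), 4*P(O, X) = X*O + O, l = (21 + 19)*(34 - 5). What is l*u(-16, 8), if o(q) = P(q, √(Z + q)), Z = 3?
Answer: -290/9 - 290*√2/9 ≈ -77.791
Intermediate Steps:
l = 1160 (l = 40*29 = 1160)
P(O, X) = O/4 + O*X/4 (P(O, X) = (X*O + O)/4 = (O*X + O)/4 = (O + O*X)/4 = O/4 + O*X/4)
o(q) = q*(1 + √(3 + q))/4
u(F, C) = -1/36 - √2/36 (u(F, C) = ((-1*1)*(1 + √(3 - 1*1))/4)/9 = ((¼)*(-1)*(1 + √(3 - 1)))/9 = ((¼)*(-1)*(1 + √2))/9 = (-¼ - √2/4)/9 = -1/36 - √2/36)
l*u(-16, 8) = 1160*(-1/36 - √2/36) = -290/9 - 290*√2/9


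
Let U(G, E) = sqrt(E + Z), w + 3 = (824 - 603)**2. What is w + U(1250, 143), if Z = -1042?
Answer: 48838 + I*sqrt(899) ≈ 48838.0 + 29.983*I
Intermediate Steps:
w = 48838 (w = -3 + (824 - 603)**2 = -3 + 221**2 = -3 + 48841 = 48838)
U(G, E) = sqrt(-1042 + E) (U(G, E) = sqrt(E - 1042) = sqrt(-1042 + E))
w + U(1250, 143) = 48838 + sqrt(-1042 + 143) = 48838 + sqrt(-899) = 48838 + I*sqrt(899)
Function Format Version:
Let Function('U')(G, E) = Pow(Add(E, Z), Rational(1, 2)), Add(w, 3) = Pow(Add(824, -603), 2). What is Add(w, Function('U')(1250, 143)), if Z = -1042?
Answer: Add(48838, Mul(I, Pow(899, Rational(1, 2)))) ≈ Add(48838., Mul(29.983, I))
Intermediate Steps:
w = 48838 (w = Add(-3, Pow(Add(824, -603), 2)) = Add(-3, Pow(221, 2)) = Add(-3, 48841) = 48838)
Function('U')(G, E) = Pow(Add(-1042, E), Rational(1, 2)) (Function('U')(G, E) = Pow(Add(E, -1042), Rational(1, 2)) = Pow(Add(-1042, E), Rational(1, 2)))
Add(w, Function('U')(1250, 143)) = Add(48838, Pow(Add(-1042, 143), Rational(1, 2))) = Add(48838, Pow(-899, Rational(1, 2))) = Add(48838, Mul(I, Pow(899, Rational(1, 2))))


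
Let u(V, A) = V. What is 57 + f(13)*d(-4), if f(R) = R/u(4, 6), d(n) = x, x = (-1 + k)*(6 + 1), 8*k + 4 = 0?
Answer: 183/8 ≈ 22.875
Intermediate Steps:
k = -½ (k = -½ + (⅛)*0 = -½ + 0 = -½ ≈ -0.50000)
x = -21/2 (x = (-1 - ½)*(6 + 1) = -3/2*7 = -21/2 ≈ -10.500)
d(n) = -21/2
f(R) = R/4
57 + f(13)*d(-4) = 57 + ((¼)*13)*(-21/2) = 57 + (13/4)*(-21/2) = 57 - 273/8 = 183/8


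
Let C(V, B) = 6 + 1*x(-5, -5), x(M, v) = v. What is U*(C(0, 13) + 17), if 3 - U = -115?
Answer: 2124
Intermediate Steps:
U = 118 (U = 3 - 1*(-115) = 3 + 115 = 118)
C(V, B) = 1 (C(V, B) = 6 + 1*(-5) = 6 - 5 = 1)
U*(C(0, 13) + 17) = 118*(1 + 17) = 118*18 = 2124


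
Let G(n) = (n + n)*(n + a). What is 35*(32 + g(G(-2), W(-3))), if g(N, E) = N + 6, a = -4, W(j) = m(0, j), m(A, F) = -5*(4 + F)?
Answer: 2170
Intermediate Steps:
m(A, F) = -20 - 5*F
W(j) = -20 - 5*j
G(n) = 2*n*(-4 + n) (G(n) = (n + n)*(n - 4) = (2*n)*(-4 + n) = 2*n*(-4 + n))
g(N, E) = 6 + N
35*(32 + g(G(-2), W(-3))) = 35*(32 + (6 + 2*(-2)*(-4 - 2))) = 35*(32 + (6 + 2*(-2)*(-6))) = 35*(32 + (6 + 24)) = 35*(32 + 30) = 35*62 = 2170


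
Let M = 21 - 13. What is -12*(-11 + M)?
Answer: 36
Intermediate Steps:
M = 8
-12*(-11 + M) = -12*(-11 + 8) = -12*(-3) = 36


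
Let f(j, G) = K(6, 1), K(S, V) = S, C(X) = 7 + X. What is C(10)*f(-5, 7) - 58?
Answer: 44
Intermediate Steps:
f(j, G) = 6
C(10)*f(-5, 7) - 58 = (7 + 10)*6 - 58 = 17*6 - 58 = 102 - 58 = 44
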